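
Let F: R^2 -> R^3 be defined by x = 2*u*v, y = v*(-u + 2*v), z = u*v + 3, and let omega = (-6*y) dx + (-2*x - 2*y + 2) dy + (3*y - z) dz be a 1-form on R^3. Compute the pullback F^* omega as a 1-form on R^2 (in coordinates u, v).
F^* omega = (v*(10*u*v - 14*v^2 - 5)) du + (10*u^2*v - 22*u*v^2 - 5*u - 16*v^3 + 8*v) dv

Using F^*(f dg) = (f ∘ F) d(g ∘ F), substitute each coordinate x_i by F_i(u, v) in f_i, and replace dx_i by d F_i = (∂F_i/∂u) du + (∂F_i/∂v) dv.
  For the x component: f_1(F) = 6*v*(u - 2*v); d F_1 = (2*v) du + (2*u) dv
  For the y component: f_2(F) = -2*u*v - 4*v^2 + 2; d F_2 = (-v) du + (-u + 4*v) dv
  For the z component: f_3(F) = -4*u*v + 6*v^2 - 3; d F_3 = (v) du + (u) dv
Combining and collecting du, dv coefficients:
  coeff of du: v*(10*u*v - 14*v^2 - 5)
  coeff of dv: 10*u^2*v - 22*u*v^2 - 5*u - 16*v^3 + 8*v
F^* omega = (v*(10*u*v - 14*v^2 - 5)) du + (10*u^2*v - 22*u*v^2 - 5*u - 16*v^3 + 8*v) dv.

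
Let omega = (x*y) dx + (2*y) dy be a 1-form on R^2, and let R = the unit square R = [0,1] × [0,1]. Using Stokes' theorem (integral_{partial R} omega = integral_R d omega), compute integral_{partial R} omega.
integral_(partial R) omega = -1/2

Stokes: integral_partial_R omega = integral_R d omega with d omega = (∂Q/∂x - ∂P/∂y) dx ∧ dy.
  ∂Q/∂x = 0
  ∂P/∂y = x
  integrand = ∂Q/∂x - ∂P/∂y = -x.
Integrating over R: integral_0^1 integral_0^1 (-x) dx dy = -1/2.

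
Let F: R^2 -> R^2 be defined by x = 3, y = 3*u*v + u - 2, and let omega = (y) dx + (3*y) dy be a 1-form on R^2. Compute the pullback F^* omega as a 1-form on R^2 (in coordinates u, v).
F^* omega = (27*u*v^2 + 18*u*v + 3*u - 18*v - 6) du + (9*u*(3*u*v + u - 2)) dv

Using F^*(f dg) = (f ∘ F) d(g ∘ F), substitute each coordinate x_i by F_i(u, v) in f_i, and replace dx_i by d F_i = (∂F_i/∂u) du + (∂F_i/∂v) dv.
  For the x component: f_1(F) = 3*u*v + u - 2; d F_1 = (0) du + (0) dv
  For the y component: f_2(F) = 9*u*v + 3*u - 6; d F_2 = (3*v + 1) du + (3*u) dv
Combining and collecting du, dv coefficients:
  coeff of du: 27*u*v^2 + 18*u*v + 3*u - 18*v - 6
  coeff of dv: 9*u*(3*u*v + u - 2)
F^* omega = (27*u*v^2 + 18*u*v + 3*u - 18*v - 6) du + (9*u*(3*u*v + u - 2)) dv.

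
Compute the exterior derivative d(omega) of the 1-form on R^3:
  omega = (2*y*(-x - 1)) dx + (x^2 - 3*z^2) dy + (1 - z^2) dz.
d(omega) = (4*x + 2) dx ∧ dy + (6*z) dy ∧ dz

For a 1-form omega = sum_i f_i dx_i, the exterior derivative is
  d(omega) = sum_{i < j} (∂f_j/∂x_i - ∂f_i/∂x_j) dx_i ∧ dx_j.
  coefficient of dx ∧ dy: ∂f_2/∂x - ∂f_1/∂y = ∂(x^2 - 3*z^2)/∂x - ∂(2*y*(-x - 1))/∂y = 4*x + 2
  coefficient of dy ∧ dz: ∂f_3/∂y - ∂f_2/∂z = ∂(1 - z^2)/∂y - ∂(x^2 - 3*z^2)/∂z = 6*z
Assembling: d(omega) = (4*x + 2) dx ∧ dy + (6*z) dy ∧ dz.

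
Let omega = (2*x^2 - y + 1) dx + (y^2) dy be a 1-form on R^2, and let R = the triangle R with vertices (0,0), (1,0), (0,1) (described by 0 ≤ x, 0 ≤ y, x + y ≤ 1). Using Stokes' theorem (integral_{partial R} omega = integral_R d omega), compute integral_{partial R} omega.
integral_(partial R) omega = 1/2

Stokes: integral_partial_R omega = integral_R d omega with d omega = (∂Q/∂x - ∂P/∂y) dx ∧ dy.
  ∂Q/∂x = 0
  ∂P/∂y = -1
  integrand = ∂Q/∂x - ∂P/∂y = 1.
Integrating over R: integral_0^1 integral_0^{1-x} (1) dy dx = 1/2.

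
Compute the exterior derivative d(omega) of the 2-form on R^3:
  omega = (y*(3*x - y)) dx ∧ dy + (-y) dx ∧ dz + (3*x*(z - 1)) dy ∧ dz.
d(omega) = (3*z - 2) dx ∧ dy ∧ dz

For a 2-form omega = sum_{i<j} g_{ij} dx_i ∧ dx_j, the exterior derivative is
  d(omega) = sum_{i<j} d(g_{ij}) ∧ dx_i ∧ dx_j = sum_{i<j, k} (∂g_{ij}/∂x_k) dx_k ∧ dx_i ∧ dx_j.
Expand each term, using dx_k ∧ dx_i ∧ dx_j = sgn(permutation) dx_{(a)} ∧ dx_{(b)} ∧ dx_{(c)} with (a < b < c) sorted:
  d(-y) includes (∂/∂y)(-y) dy = (-1) dy, which multiplied by dx ∧ dz gives (1) dx ∧ dy ∧ dz
  d(3*x*(z - 1)) includes (∂/∂x)(3*x*(z - 1)) dx = (3*z - 3) dx, which multiplied by dy ∧ dz gives (3*z - 3) dx ∧ dy ∧ dz
Collecting like 3-forms: d(omega) = (3*z - 2) dx ∧ dy ∧ dz.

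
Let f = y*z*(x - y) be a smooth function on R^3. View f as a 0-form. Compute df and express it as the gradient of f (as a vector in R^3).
df = (y*z) dx + (z*(x - 2*y)) dy + (y*(x - y)) dz; grad f = (y*z, z*(x - 2*y), y*(x - y))

For a 0-form f, d f = (∂f/∂x) dx + (∂f/∂y) dy + (∂f/∂z) dz. The components of the vector representation are exactly the entries of grad f in Cartesian coordinates:
  ∂f/∂x = y*z
  ∂f/∂y = z*(x - 2*y)
  ∂f/∂z = y*(x - y).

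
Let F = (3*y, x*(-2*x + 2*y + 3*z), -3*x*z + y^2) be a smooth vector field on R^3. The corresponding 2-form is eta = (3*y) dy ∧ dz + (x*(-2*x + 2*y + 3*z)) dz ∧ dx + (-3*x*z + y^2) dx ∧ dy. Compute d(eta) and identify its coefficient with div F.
d(eta) = (-x) dx ∧ dy ∧ dz; div F = -x

For a 2-form in R^3 of the form above, applying d gives a 3-form with coefficient ∂P/∂x + ∂Q/∂y + ∂R/∂z:
  ∂P/∂x = 0
  ∂Q/∂y = 2*x
  ∂R/∂z = -3*x
Sum = -x, which is exactly div F.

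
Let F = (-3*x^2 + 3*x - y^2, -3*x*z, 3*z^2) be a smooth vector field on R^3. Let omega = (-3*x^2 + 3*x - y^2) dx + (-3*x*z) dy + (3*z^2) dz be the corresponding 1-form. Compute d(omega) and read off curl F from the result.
d(omega) = (3*x) dy ∧ dz + (0) dz ∧ dx + (2*y - 3*z) dx ∧ dy; curl F = (3*x, 0, 2*y - 3*z)

d omega = sum_{i<j} (∂f_j/∂x_i - ∂f_i/∂x_j) dx_i ∧ dx_j. Under the identification (dy ∧ dz, dz ∧ dx, dx ∧ dy) ↔ (e_x, e_y, e_z), the coefficients are exactly the components of curl F. Compute:
  ∂R/∂y - ∂Q/∂z = (0) - (-3*x) = 3*x
  ∂P/∂z - ∂R/∂x = (0) - (0) = 0
  ∂Q/∂x - ∂P/∂y = (-3*z) - (-2*y) = 2*y - 3*z.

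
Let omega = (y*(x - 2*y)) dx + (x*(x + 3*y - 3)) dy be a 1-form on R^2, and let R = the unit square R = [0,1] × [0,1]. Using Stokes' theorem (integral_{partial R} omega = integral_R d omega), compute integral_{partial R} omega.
integral_(partial R) omega = 1

Stokes: integral_partial_R omega = integral_R d omega with d omega = (∂Q/∂x - ∂P/∂y) dx ∧ dy.
  ∂Q/∂x = 2*x + 3*y - 3
  ∂P/∂y = x - 4*y
  integrand = ∂Q/∂x - ∂P/∂y = x + 7*y - 3.
Integrating over R: integral_0^1 integral_0^1 (x + 7*y - 3) dx dy = 1.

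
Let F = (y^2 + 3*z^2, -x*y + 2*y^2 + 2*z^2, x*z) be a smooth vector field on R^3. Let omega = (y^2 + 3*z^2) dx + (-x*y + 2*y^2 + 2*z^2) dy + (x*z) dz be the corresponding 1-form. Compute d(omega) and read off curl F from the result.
d(omega) = (-4*z) dy ∧ dz + (5*z) dz ∧ dx + (-3*y) dx ∧ dy; curl F = (-4*z, 5*z, -3*y)

d omega = sum_{i<j} (∂f_j/∂x_i - ∂f_i/∂x_j) dx_i ∧ dx_j. Under the identification (dy ∧ dz, dz ∧ dx, dx ∧ dy) ↔ (e_x, e_y, e_z), the coefficients are exactly the components of curl F. Compute:
  ∂R/∂y - ∂Q/∂z = (0) - (4*z) = -4*z
  ∂P/∂z - ∂R/∂x = (6*z) - (z) = 5*z
  ∂Q/∂x - ∂P/∂y = (-y) - (2*y) = -3*y.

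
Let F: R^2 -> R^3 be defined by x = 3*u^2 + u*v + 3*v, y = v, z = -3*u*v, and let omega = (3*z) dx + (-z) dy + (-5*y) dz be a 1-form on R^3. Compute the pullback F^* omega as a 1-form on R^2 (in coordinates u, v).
F^* omega = (3*v*(-18*u^2 - 3*u*v + 5*v)) du + (9*u*v*(-u - 1)) dv

Using F^*(f dg) = (f ∘ F) d(g ∘ F), substitute each coordinate x_i by F_i(u, v) in f_i, and replace dx_i by d F_i = (∂F_i/∂u) du + (∂F_i/∂v) dv.
  For the x component: f_1(F) = -9*u*v; d F_1 = (6*u + v) du + (u + 3) dv
  For the y component: f_2(F) = 3*u*v; d F_2 = (0) du + (1) dv
  For the z component: f_3(F) = -5*v; d F_3 = (-3*v) du + (-3*u) dv
Combining and collecting du, dv coefficients:
  coeff of du: 3*v*(-18*u^2 - 3*u*v + 5*v)
  coeff of dv: 9*u*v*(-u - 1)
F^* omega = (3*v*(-18*u^2 - 3*u*v + 5*v)) du + (9*u*v*(-u - 1)) dv.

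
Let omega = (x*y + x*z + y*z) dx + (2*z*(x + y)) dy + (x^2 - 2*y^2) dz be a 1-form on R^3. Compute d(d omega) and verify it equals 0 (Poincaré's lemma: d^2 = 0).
d(d omega) = 0

Step 1: d omega = sum_{i<j} (∂f_j/∂x_i - ∂f_i/∂x_j) dx_i ∧ dx_j:
  coeff of dx ∧ dy: -x + z
  coeff of dx ∧ dz: x - y
  coeff of dy ∧ dz: -2*x - 6*y
Step 2: Apply d again to each 2-form coefficient. The only possible 3-form in R^3 is dx ∧ dy ∧ dz, with coefficient
  ∂(coeff of dy∧dz)/∂x - ∂(coeff of dx∧dz)/∂y + ∂(coeff of dx∧dy)/∂z
  = ∂/∂x (-2*x - 6*y) - ∂/∂y (x - y) + ∂/∂z (-x + z).
Each of these terms simplifies to sums of mixed partials that cancel in pairs. The result is 0 (by equality of mixed partials for smooth functions — Schwarz / Clairaut).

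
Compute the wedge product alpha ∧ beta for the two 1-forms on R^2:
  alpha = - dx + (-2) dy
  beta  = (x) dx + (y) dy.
alpha ∧ beta = (2*x - y) dx ∧ dy

Distribute the wedge, using dx_i ∧ dx_j = -dx_j ∧ dx_i and dx_i ∧ dx_i = 0. For each pair (i, j) with i < j, the coefficient of dx_i ∧ dx_j in alpha ∧ beta is (alpha_i * beta_j - alpha_j * beta_i). Collecting: alpha ∧ beta = (2*x - y) dx ∧ dy.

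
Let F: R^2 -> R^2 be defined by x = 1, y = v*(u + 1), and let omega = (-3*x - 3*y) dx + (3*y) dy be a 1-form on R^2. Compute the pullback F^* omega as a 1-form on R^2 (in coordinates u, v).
F^* omega = (3*v^2*(u + 1)) du + (3*v*(u^2 + 2*u + 1)) dv

Using F^*(f dg) = (f ∘ F) d(g ∘ F), substitute each coordinate x_i by F_i(u, v) in f_i, and replace dx_i by d F_i = (∂F_i/∂u) du + (∂F_i/∂v) dv.
  For the x component: f_1(F) = -3*u*v - 3*v - 3; d F_1 = (0) du + (0) dv
  For the y component: f_2(F) = 3*v*(u + 1); d F_2 = (v) du + (u + 1) dv
Combining and collecting du, dv coefficients:
  coeff of du: 3*v^2*(u + 1)
  coeff of dv: 3*v*(u^2 + 2*u + 1)
F^* omega = (3*v^2*(u + 1)) du + (3*v*(u^2 + 2*u + 1)) dv.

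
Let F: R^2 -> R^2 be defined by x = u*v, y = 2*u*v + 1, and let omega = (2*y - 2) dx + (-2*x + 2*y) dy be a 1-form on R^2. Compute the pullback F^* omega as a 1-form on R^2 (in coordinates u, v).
F^* omega = (4*v*(2*u*v + 1)) du + (4*u*(2*u*v + 1)) dv

Using F^*(f dg) = (f ∘ F) d(g ∘ F), substitute each coordinate x_i by F_i(u, v) in f_i, and replace dx_i by d F_i = (∂F_i/∂u) du + (∂F_i/∂v) dv.
  For the x component: f_1(F) = 4*u*v; d F_1 = (v) du + (u) dv
  For the y component: f_2(F) = 2*u*v + 2; d F_2 = (2*v) du + (2*u) dv
Combining and collecting du, dv coefficients:
  coeff of du: 4*v*(2*u*v + 1)
  coeff of dv: 4*u*(2*u*v + 1)
F^* omega = (4*v*(2*u*v + 1)) du + (4*u*(2*u*v + 1)) dv.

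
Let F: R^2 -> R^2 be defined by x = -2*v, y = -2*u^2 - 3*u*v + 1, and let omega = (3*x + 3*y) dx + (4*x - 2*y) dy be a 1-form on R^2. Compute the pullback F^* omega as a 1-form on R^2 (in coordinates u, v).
F^* omega = (-16*u^3 - 36*u^2*v - 18*u*v^2 + 32*u*v + 8*u + 24*v^2 + 6*v) du + (-12*u^3 - 18*u^2*v + 12*u^2 + 42*u*v + 6*u + 12*v - 6) dv

Using F^*(f dg) = (f ∘ F) d(g ∘ F), substitute each coordinate x_i by F_i(u, v) in f_i, and replace dx_i by d F_i = (∂F_i/∂u) du + (∂F_i/∂v) dv.
  For the x component: f_1(F) = -6*u^2 - 9*u*v - 6*v + 3; d F_1 = (0) du + (-2) dv
  For the y component: f_2(F) = 4*u^2 + 6*u*v - 8*v - 2; d F_2 = (-4*u - 3*v) du + (-3*u) dv
Combining and collecting du, dv coefficients:
  coeff of du: -16*u^3 - 36*u^2*v - 18*u*v^2 + 32*u*v + 8*u + 24*v^2 + 6*v
  coeff of dv: -12*u^3 - 18*u^2*v + 12*u^2 + 42*u*v + 6*u + 12*v - 6
F^* omega = (-16*u^3 - 36*u^2*v - 18*u*v^2 + 32*u*v + 8*u + 24*v^2 + 6*v) du + (-12*u^3 - 18*u^2*v + 12*u^2 + 42*u*v + 6*u + 12*v - 6) dv.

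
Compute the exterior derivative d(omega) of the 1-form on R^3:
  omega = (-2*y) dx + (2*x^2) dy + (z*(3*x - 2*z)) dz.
d(omega) = (4*x + 2) dx ∧ dy + (3*z) dx ∧ dz

For a 1-form omega = sum_i f_i dx_i, the exterior derivative is
  d(omega) = sum_{i < j} (∂f_j/∂x_i - ∂f_i/∂x_j) dx_i ∧ dx_j.
  coefficient of dx ∧ dy: ∂f_2/∂x - ∂f_1/∂y = ∂(2*x^2)/∂x - ∂(-2*y)/∂y = 4*x + 2
  coefficient of dx ∧ dz: ∂f_3/∂x - ∂f_1/∂z = ∂(z*(3*x - 2*z))/∂x - ∂(-2*y)/∂z = 3*z
Assembling: d(omega) = (4*x + 2) dx ∧ dy + (3*z) dx ∧ dz.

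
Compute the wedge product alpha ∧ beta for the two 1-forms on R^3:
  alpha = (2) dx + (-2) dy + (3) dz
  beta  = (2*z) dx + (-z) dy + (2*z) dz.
alpha ∧ beta = (2*z) dx ∧ dy + (-2*z) dx ∧ dz + (-z) dy ∧ dz

Distribute the wedge, using dx_i ∧ dx_j = -dx_j ∧ dx_i and dx_i ∧ dx_i = 0. For each pair (i, j) with i < j, the coefficient of dx_i ∧ dx_j in alpha ∧ beta is (alpha_i * beta_j - alpha_j * beta_i). Collecting: alpha ∧ beta = (2*z) dx ∧ dy + (-2*z) dx ∧ dz + (-z) dy ∧ dz.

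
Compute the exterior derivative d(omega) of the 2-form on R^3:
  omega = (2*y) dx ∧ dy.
d(omega) = 0

For a 2-form omega = sum_{i<j} g_{ij} dx_i ∧ dx_j, the exterior derivative is
  d(omega) = sum_{i<j} d(g_{ij}) ∧ dx_i ∧ dx_j = sum_{i<j, k} (∂g_{ij}/∂x_k) dx_k ∧ dx_i ∧ dx_j.
Expand each term, using dx_k ∧ dx_i ∧ dx_j = sgn(permutation) dx_{(a)} ∧ dx_{(b)} ∧ dx_{(c)} with (a < b < c) sorted:

Collecting like 3-forms: d(omega) = 0.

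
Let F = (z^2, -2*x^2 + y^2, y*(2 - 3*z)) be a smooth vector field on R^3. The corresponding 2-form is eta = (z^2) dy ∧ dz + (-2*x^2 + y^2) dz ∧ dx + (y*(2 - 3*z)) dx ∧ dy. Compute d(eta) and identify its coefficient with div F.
d(eta) = (-y) dx ∧ dy ∧ dz; div F = -y

For a 2-form in R^3 of the form above, applying d gives a 3-form with coefficient ∂P/∂x + ∂Q/∂y + ∂R/∂z:
  ∂P/∂x = 0
  ∂Q/∂y = 2*y
  ∂R/∂z = -3*y
Sum = -y, which is exactly div F.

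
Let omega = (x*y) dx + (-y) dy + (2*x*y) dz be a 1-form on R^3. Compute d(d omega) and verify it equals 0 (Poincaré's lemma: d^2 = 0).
d(d omega) = 0

Step 1: d omega = sum_{i<j} (∂f_j/∂x_i - ∂f_i/∂x_j) dx_i ∧ dx_j:
  coeff of dx ∧ dy: -x
  coeff of dx ∧ dz: 2*y
  coeff of dy ∧ dz: 2*x
Step 2: Apply d again to each 2-form coefficient. The only possible 3-form in R^3 is dx ∧ dy ∧ dz, with coefficient
  ∂(coeff of dy∧dz)/∂x - ∂(coeff of dx∧dz)/∂y + ∂(coeff of dx∧dy)/∂z
  = ∂/∂x (2*x) - ∂/∂y (2*y) + ∂/∂z (-x).
Each of these terms simplifies to sums of mixed partials that cancel in pairs. The result is 0 (by equality of mixed partials for smooth functions — Schwarz / Clairaut).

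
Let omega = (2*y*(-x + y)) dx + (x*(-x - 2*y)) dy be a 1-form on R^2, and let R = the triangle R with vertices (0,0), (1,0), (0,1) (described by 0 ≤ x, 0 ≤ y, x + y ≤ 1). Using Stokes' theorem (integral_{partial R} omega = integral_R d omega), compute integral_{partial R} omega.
integral_(partial R) omega = -1

Stokes: integral_partial_R omega = integral_R d omega with d omega = (∂Q/∂x - ∂P/∂y) dx ∧ dy.
  ∂Q/∂x = -2*x - 2*y
  ∂P/∂y = -2*x + 4*y
  integrand = ∂Q/∂x - ∂P/∂y = -6*y.
Integrating over R: integral_0^1 integral_0^{1-x} (-6*y) dy dx = -1.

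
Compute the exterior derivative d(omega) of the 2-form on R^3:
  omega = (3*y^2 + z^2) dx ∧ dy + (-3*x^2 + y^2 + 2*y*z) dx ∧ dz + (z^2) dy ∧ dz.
d(omega) = (-2*y) dx ∧ dy ∧ dz

For a 2-form omega = sum_{i<j} g_{ij} dx_i ∧ dx_j, the exterior derivative is
  d(omega) = sum_{i<j} d(g_{ij}) ∧ dx_i ∧ dx_j = sum_{i<j, k} (∂g_{ij}/∂x_k) dx_k ∧ dx_i ∧ dx_j.
Expand each term, using dx_k ∧ dx_i ∧ dx_j = sgn(permutation) dx_{(a)} ∧ dx_{(b)} ∧ dx_{(c)} with (a < b < c) sorted:
  d(3*y^2 + z^2) includes (∂/∂z)(3*y^2 + z^2) dz = (2*z) dz, which multiplied by dx ∧ dy gives (2*z) dx ∧ dy ∧ dz
  d(-3*x^2 + y^2 + 2*y*z) includes (∂/∂y)(-3*x^2 + y^2 + 2*y*z) dy = (2*y + 2*z) dy, which multiplied by dx ∧ dz gives (-2*y - 2*z) dx ∧ dy ∧ dz
Collecting like 3-forms: d(omega) = (-2*y) dx ∧ dy ∧ dz.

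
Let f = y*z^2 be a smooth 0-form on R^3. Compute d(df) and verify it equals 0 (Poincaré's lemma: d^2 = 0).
d(df) = 0

Step 1: df = sum_i (∂f/∂x_i) dx_i = (0) dx + (z^2) dy + (2*y*z) dz.
Step 2: Apply d again. Using the 1-form formula, the coefficient of dx ∧ dy in d(df) is ∂^2 f/∂x ∂y - ∂^2 f/∂y ∂x = (0) - (0) = 0 (equality of mixed partials for smooth f).
Similarly for dx ∧ dz and dy ∧ dz — all coefficients vanish. So d(df) = 0.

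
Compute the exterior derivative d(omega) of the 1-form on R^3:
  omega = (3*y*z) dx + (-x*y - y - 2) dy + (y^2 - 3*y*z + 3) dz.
d(omega) = (-y - 3*z) dx ∧ dy + (-3*y) dx ∧ dz + (2*y - 3*z) dy ∧ dz

For a 1-form omega = sum_i f_i dx_i, the exterior derivative is
  d(omega) = sum_{i < j} (∂f_j/∂x_i - ∂f_i/∂x_j) dx_i ∧ dx_j.
  coefficient of dx ∧ dy: ∂f_2/∂x - ∂f_1/∂y = ∂(-x*y - y - 2)/∂x - ∂(3*y*z)/∂y = -y - 3*z
  coefficient of dx ∧ dz: ∂f_3/∂x - ∂f_1/∂z = ∂(y^2 - 3*y*z + 3)/∂x - ∂(3*y*z)/∂z = -3*y
  coefficient of dy ∧ dz: ∂f_3/∂y - ∂f_2/∂z = ∂(y^2 - 3*y*z + 3)/∂y - ∂(-x*y - y - 2)/∂z = 2*y - 3*z
Assembling: d(omega) = (-y - 3*z) dx ∧ dy + (-3*y) dx ∧ dz + (2*y - 3*z) dy ∧ dz.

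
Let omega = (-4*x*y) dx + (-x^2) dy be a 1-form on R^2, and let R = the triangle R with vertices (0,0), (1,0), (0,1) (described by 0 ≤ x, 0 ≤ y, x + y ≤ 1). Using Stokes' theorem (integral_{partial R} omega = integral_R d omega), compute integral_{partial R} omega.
integral_(partial R) omega = 1/3

Stokes: integral_partial_R omega = integral_R d omega with d omega = (∂Q/∂x - ∂P/∂y) dx ∧ dy.
  ∂Q/∂x = -2*x
  ∂P/∂y = -4*x
  integrand = ∂Q/∂x - ∂P/∂y = 2*x.
Integrating over R: integral_0^1 integral_0^{1-x} (2*x) dy dx = 1/3.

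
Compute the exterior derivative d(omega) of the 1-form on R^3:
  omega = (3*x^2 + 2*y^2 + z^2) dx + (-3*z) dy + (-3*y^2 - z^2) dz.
d(omega) = (-4*y) dx ∧ dy + (-2*z) dx ∧ dz + (3 - 6*y) dy ∧ dz

For a 1-form omega = sum_i f_i dx_i, the exterior derivative is
  d(omega) = sum_{i < j} (∂f_j/∂x_i - ∂f_i/∂x_j) dx_i ∧ dx_j.
  coefficient of dx ∧ dy: ∂f_2/∂x - ∂f_1/∂y = ∂(-3*z)/∂x - ∂(3*x^2 + 2*y^2 + z^2)/∂y = -4*y
  coefficient of dx ∧ dz: ∂f_3/∂x - ∂f_1/∂z = ∂(-3*y^2 - z^2)/∂x - ∂(3*x^2 + 2*y^2 + z^2)/∂z = -2*z
  coefficient of dy ∧ dz: ∂f_3/∂y - ∂f_2/∂z = ∂(-3*y^2 - z^2)/∂y - ∂(-3*z)/∂z = 3 - 6*y
Assembling: d(omega) = (-4*y) dx ∧ dy + (-2*z) dx ∧ dz + (3 - 6*y) dy ∧ dz.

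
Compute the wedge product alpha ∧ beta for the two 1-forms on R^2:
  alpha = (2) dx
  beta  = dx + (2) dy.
alpha ∧ beta = (4) dx ∧ dy

Distribute the wedge, using dx_i ∧ dx_j = -dx_j ∧ dx_i and dx_i ∧ dx_i = 0. For each pair (i, j) with i < j, the coefficient of dx_i ∧ dx_j in alpha ∧ beta is (alpha_i * beta_j - alpha_j * beta_i). Collecting: alpha ∧ beta = (4) dx ∧ dy.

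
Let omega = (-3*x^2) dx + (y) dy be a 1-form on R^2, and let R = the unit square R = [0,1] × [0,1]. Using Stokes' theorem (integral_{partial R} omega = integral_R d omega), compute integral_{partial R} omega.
integral_(partial R) omega = 0

Stokes: integral_partial_R omega = integral_R d omega with d omega = (∂Q/∂x - ∂P/∂y) dx ∧ dy.
  ∂Q/∂x = 0
  ∂P/∂y = 0
  integrand = ∂Q/∂x - ∂P/∂y = 0.
Integrating over R: integral_0^1 integral_0^1 (0) dx dy = 0.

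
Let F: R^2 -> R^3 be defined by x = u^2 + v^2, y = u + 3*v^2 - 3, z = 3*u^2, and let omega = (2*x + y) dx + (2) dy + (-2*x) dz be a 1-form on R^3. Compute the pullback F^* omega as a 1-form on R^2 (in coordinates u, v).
F^* omega = (-8*u^3 + 2*u^2 - 2*u*v^2 - 6*u + 2) du + (2*v*(2*u^2 + u + 5*v^2 + 3)) dv

Using F^*(f dg) = (f ∘ F) d(g ∘ F), substitute each coordinate x_i by F_i(u, v) in f_i, and replace dx_i by d F_i = (∂F_i/∂u) du + (∂F_i/∂v) dv.
  For the x component: f_1(F) = 2*u^2 + u + 5*v^2 - 3; d F_1 = (2*u) du + (2*v) dv
  For the y component: f_2(F) = 2; d F_2 = (1) du + (6*v) dv
  For the z component: f_3(F) = -2*u^2 - 2*v^2; d F_3 = (6*u) du + (0) dv
Combining and collecting du, dv coefficients:
  coeff of du: -8*u^3 + 2*u^2 - 2*u*v^2 - 6*u + 2
  coeff of dv: 2*v*(2*u^2 + u + 5*v^2 + 3)
F^* omega = (-8*u^3 + 2*u^2 - 2*u*v^2 - 6*u + 2) du + (2*v*(2*u^2 + u + 5*v^2 + 3)) dv.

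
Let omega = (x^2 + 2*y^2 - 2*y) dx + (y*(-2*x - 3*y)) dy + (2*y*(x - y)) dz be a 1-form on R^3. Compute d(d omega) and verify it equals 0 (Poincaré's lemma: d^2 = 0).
d(d omega) = 0

Step 1: d omega = sum_{i<j} (∂f_j/∂x_i - ∂f_i/∂x_j) dx_i ∧ dx_j:
  coeff of dx ∧ dy: 2 - 6*y
  coeff of dx ∧ dz: 2*y
  coeff of dy ∧ dz: 2*x - 4*y
Step 2: Apply d again to each 2-form coefficient. The only possible 3-form in R^3 is dx ∧ dy ∧ dz, with coefficient
  ∂(coeff of dy∧dz)/∂x - ∂(coeff of dx∧dz)/∂y + ∂(coeff of dx∧dy)/∂z
  = ∂/∂x (2*x - 4*y) - ∂/∂y (2*y) + ∂/∂z (2 - 6*y).
Each of these terms simplifies to sums of mixed partials that cancel in pairs. The result is 0 (by equality of mixed partials for smooth functions — Schwarz / Clairaut).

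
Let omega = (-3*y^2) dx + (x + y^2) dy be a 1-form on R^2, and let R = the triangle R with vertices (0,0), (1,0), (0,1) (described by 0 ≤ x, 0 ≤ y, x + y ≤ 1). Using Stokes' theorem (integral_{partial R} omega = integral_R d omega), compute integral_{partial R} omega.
integral_(partial R) omega = 3/2

Stokes: integral_partial_R omega = integral_R d omega with d omega = (∂Q/∂x - ∂P/∂y) dx ∧ dy.
  ∂Q/∂x = 1
  ∂P/∂y = -6*y
  integrand = ∂Q/∂x - ∂P/∂y = 6*y + 1.
Integrating over R: integral_0^1 integral_0^{1-x} (6*y + 1) dy dx = 3/2.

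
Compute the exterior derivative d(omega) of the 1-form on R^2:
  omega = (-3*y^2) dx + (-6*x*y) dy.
d(omega) = 0

For a 1-form omega = sum_i f_i dx_i, the exterior derivative is
  d(omega) = sum_{i < j} (∂f_j/∂x_i - ∂f_i/∂x_j) dx_i ∧ dx_j.

Assembling: d(omega) = 0.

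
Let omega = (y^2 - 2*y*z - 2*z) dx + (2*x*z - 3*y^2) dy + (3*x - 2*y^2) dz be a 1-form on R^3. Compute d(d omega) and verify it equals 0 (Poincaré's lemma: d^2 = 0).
d(d omega) = 0

Step 1: d omega = sum_{i<j} (∂f_j/∂x_i - ∂f_i/∂x_j) dx_i ∧ dx_j:
  coeff of dx ∧ dy: -2*y + 4*z
  coeff of dx ∧ dz: 2*y + 5
  coeff of dy ∧ dz: -2*x - 4*y
Step 2: Apply d again to each 2-form coefficient. The only possible 3-form in R^3 is dx ∧ dy ∧ dz, with coefficient
  ∂(coeff of dy∧dz)/∂x - ∂(coeff of dx∧dz)/∂y + ∂(coeff of dx∧dy)/∂z
  = ∂/∂x (-2*x - 4*y) - ∂/∂y (2*y + 5) + ∂/∂z (-2*y + 4*z).
Each of these terms simplifies to sums of mixed partials that cancel in pairs. The result is 0 (by equality of mixed partials for smooth functions — Schwarz / Clairaut).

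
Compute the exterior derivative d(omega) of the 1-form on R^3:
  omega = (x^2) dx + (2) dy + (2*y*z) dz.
d(omega) = (2*z) dy ∧ dz

For a 1-form omega = sum_i f_i dx_i, the exterior derivative is
  d(omega) = sum_{i < j} (∂f_j/∂x_i - ∂f_i/∂x_j) dx_i ∧ dx_j.
  coefficient of dy ∧ dz: ∂f_3/∂y - ∂f_2/∂z = ∂(2*y*z)/∂y - ∂(2)/∂z = 2*z
Assembling: d(omega) = (2*z) dy ∧ dz.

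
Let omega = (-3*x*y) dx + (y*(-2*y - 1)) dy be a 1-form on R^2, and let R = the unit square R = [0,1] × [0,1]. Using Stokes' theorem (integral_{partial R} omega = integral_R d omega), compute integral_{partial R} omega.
integral_(partial R) omega = 3/2

Stokes: integral_partial_R omega = integral_R d omega with d omega = (∂Q/∂x - ∂P/∂y) dx ∧ dy.
  ∂Q/∂x = 0
  ∂P/∂y = -3*x
  integrand = ∂Q/∂x - ∂P/∂y = 3*x.
Integrating over R: integral_0^1 integral_0^1 (3*x) dx dy = 3/2.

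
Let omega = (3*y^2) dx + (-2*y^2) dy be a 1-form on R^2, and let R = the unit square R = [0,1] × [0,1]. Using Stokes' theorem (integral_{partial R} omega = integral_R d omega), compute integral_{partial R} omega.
integral_(partial R) omega = -3

Stokes: integral_partial_R omega = integral_R d omega with d omega = (∂Q/∂x - ∂P/∂y) dx ∧ dy.
  ∂Q/∂x = 0
  ∂P/∂y = 6*y
  integrand = ∂Q/∂x - ∂P/∂y = -6*y.
Integrating over R: integral_0^1 integral_0^1 (-6*y) dx dy = -3.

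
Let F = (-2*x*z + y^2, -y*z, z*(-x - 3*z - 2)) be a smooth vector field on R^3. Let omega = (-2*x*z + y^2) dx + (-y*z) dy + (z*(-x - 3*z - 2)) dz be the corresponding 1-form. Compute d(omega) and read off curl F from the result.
d(omega) = (y) dy ∧ dz + (-2*x + z) dz ∧ dx + (-2*y) dx ∧ dy; curl F = (y, -2*x + z, -2*y)

d omega = sum_{i<j} (∂f_j/∂x_i - ∂f_i/∂x_j) dx_i ∧ dx_j. Under the identification (dy ∧ dz, dz ∧ dx, dx ∧ dy) ↔ (e_x, e_y, e_z), the coefficients are exactly the components of curl F. Compute:
  ∂R/∂y - ∂Q/∂z = (0) - (-y) = y
  ∂P/∂z - ∂R/∂x = (-2*x) - (-z) = -2*x + z
  ∂Q/∂x - ∂P/∂y = (0) - (2*y) = -2*y.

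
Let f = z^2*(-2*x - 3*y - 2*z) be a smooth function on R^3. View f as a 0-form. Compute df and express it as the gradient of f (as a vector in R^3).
df = (-2*z^2) dx + (-3*z^2) dy + (2*z*(-2*x - 3*y - 3*z)) dz; grad f = (-2*z^2, -3*z^2, 2*z*(-2*x - 3*y - 3*z))

For a 0-form f, d f = (∂f/∂x) dx + (∂f/∂y) dy + (∂f/∂z) dz. The components of the vector representation are exactly the entries of grad f in Cartesian coordinates:
  ∂f/∂x = -2*z^2
  ∂f/∂y = -3*z^2
  ∂f/∂z = 2*z*(-2*x - 3*y - 3*z).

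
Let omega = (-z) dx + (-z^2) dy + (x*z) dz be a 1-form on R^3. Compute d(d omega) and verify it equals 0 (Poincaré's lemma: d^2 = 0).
d(d omega) = 0

Step 1: d omega = sum_{i<j} (∂f_j/∂x_i - ∂f_i/∂x_j) dx_i ∧ dx_j:
  coeff of dx ∧ dy: 0
  coeff of dx ∧ dz: z + 1
  coeff of dy ∧ dz: 2*z
Step 2: Apply d again to each 2-form coefficient. The only possible 3-form in R^3 is dx ∧ dy ∧ dz, with coefficient
  ∂(coeff of dy∧dz)/∂x - ∂(coeff of dx∧dz)/∂y + ∂(coeff of dx∧dy)/∂z
  = ∂/∂x (2*z) - ∂/∂y (z + 1) + ∂/∂z (0).
Each of these terms simplifies to sums of mixed partials that cancel in pairs. The result is 0 (by equality of mixed partials for smooth functions — Schwarz / Clairaut).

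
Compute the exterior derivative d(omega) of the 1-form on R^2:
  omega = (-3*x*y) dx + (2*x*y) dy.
d(omega) = (3*x + 2*y) dx ∧ dy

For a 1-form omega = sum_i f_i dx_i, the exterior derivative is
  d(omega) = sum_{i < j} (∂f_j/∂x_i - ∂f_i/∂x_j) dx_i ∧ dx_j.
  coefficient of dx ∧ dy: ∂f_2/∂x - ∂f_1/∂y = ∂(2*x*y)/∂x - ∂(-3*x*y)/∂y = 3*x + 2*y
Assembling: d(omega) = (3*x + 2*y) dx ∧ dy.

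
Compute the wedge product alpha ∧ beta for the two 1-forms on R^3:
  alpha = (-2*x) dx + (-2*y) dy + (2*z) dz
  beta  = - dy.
alpha ∧ beta = (2*x) dx ∧ dy + (2*z) dy ∧ dz

Distribute the wedge, using dx_i ∧ dx_j = -dx_j ∧ dx_i and dx_i ∧ dx_i = 0. For each pair (i, j) with i < j, the coefficient of dx_i ∧ dx_j in alpha ∧ beta is (alpha_i * beta_j - alpha_j * beta_i). Collecting: alpha ∧ beta = (2*x) dx ∧ dy + (2*z) dy ∧ dz.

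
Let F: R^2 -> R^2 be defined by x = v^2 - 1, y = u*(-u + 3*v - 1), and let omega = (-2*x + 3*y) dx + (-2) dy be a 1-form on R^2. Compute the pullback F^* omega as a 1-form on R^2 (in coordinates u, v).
F^* omega = (4*u - 6*v + 2) du + (-6*u^2*v + 18*u*v^2 - 6*u*v - 6*u - 4*v^3 + 4*v) dv

Using F^*(f dg) = (f ∘ F) d(g ∘ F), substitute each coordinate x_i by F_i(u, v) in f_i, and replace dx_i by d F_i = (∂F_i/∂u) du + (∂F_i/∂v) dv.
  For the x component: f_1(F) = -3*u^2 + 9*u*v - 3*u - 2*v^2 + 2; d F_1 = (0) du + (2*v) dv
  For the y component: f_2(F) = -2; d F_2 = (-2*u + 3*v - 1) du + (3*u) dv
Combining and collecting du, dv coefficients:
  coeff of du: 4*u - 6*v + 2
  coeff of dv: -6*u^2*v + 18*u*v^2 - 6*u*v - 6*u - 4*v^3 + 4*v
F^* omega = (4*u - 6*v + 2) du + (-6*u^2*v + 18*u*v^2 - 6*u*v - 6*u - 4*v^3 + 4*v) dv.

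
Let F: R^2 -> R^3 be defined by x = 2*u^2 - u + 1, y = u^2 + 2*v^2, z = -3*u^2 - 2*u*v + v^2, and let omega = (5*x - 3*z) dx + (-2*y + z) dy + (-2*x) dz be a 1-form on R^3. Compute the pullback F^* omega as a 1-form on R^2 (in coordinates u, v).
F^* omega = (90*u^3 + 28*u^2*v - 51*u^2 - 18*u*v^2 - 10*u*v + 37*u + 3*v^2 + 4*v - 5) du + (8*u^3 - 28*u^2*v - 4*u^2 - 8*u*v^2 + 4*u*v + 4*u - 12*v^3 - 4*v) dv

Using F^*(f dg) = (f ∘ F) d(g ∘ F), substitute each coordinate x_i by F_i(u, v) in f_i, and replace dx_i by d F_i = (∂F_i/∂u) du + (∂F_i/∂v) dv.
  For the x component: f_1(F) = 19*u^2 + 6*u*v - 5*u - 3*v^2 + 5; d F_1 = (4*u - 1) du + (0) dv
  For the y component: f_2(F) = -5*u^2 - 2*u*v - 3*v^2; d F_2 = (2*u) du + (4*v) dv
  For the z component: f_3(F) = -4*u^2 + 2*u - 2; d F_3 = (-6*u - 2*v) du + (-2*u + 2*v) dv
Combining and collecting du, dv coefficients:
  coeff of du: 90*u^3 + 28*u^2*v - 51*u^2 - 18*u*v^2 - 10*u*v + 37*u + 3*v^2 + 4*v - 5
  coeff of dv: 8*u^3 - 28*u^2*v - 4*u^2 - 8*u*v^2 + 4*u*v + 4*u - 12*v^3 - 4*v
F^* omega = (90*u^3 + 28*u^2*v - 51*u^2 - 18*u*v^2 - 10*u*v + 37*u + 3*v^2 + 4*v - 5) du + (8*u^3 - 28*u^2*v - 4*u^2 - 8*u*v^2 + 4*u*v + 4*u - 12*v^3 - 4*v) dv.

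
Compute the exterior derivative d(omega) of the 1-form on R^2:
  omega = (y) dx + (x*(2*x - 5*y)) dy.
d(omega) = (4*x - 5*y - 1) dx ∧ dy

For a 1-form omega = sum_i f_i dx_i, the exterior derivative is
  d(omega) = sum_{i < j} (∂f_j/∂x_i - ∂f_i/∂x_j) dx_i ∧ dx_j.
  coefficient of dx ∧ dy: ∂f_2/∂x - ∂f_1/∂y = ∂(x*(2*x - 5*y))/∂x - ∂(y)/∂y = 4*x - 5*y - 1
Assembling: d(omega) = (4*x - 5*y - 1) dx ∧ dy.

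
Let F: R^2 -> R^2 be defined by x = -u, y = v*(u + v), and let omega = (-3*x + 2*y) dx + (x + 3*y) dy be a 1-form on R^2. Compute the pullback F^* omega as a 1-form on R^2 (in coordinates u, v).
F^* omega = (3*u*v^2 - 3*u*v - 3*u + 3*v^3 - 2*v^2) du + (3*u^2*v - u^2 + 9*u*v^2 - 2*u*v + 6*v^3) dv

Using F^*(f dg) = (f ∘ F) d(g ∘ F), substitute each coordinate x_i by F_i(u, v) in f_i, and replace dx_i by d F_i = (∂F_i/∂u) du + (∂F_i/∂v) dv.
  For the x component: f_1(F) = 2*u*v + 3*u + 2*v^2; d F_1 = (-1) du + (0) dv
  For the y component: f_2(F) = 3*u*v - u + 3*v^2; d F_2 = (v) du + (u + 2*v) dv
Combining and collecting du, dv coefficients:
  coeff of du: 3*u*v^2 - 3*u*v - 3*u + 3*v^3 - 2*v^2
  coeff of dv: 3*u^2*v - u^2 + 9*u*v^2 - 2*u*v + 6*v^3
F^* omega = (3*u*v^2 - 3*u*v - 3*u + 3*v^3 - 2*v^2) du + (3*u^2*v - u^2 + 9*u*v^2 - 2*u*v + 6*v^3) dv.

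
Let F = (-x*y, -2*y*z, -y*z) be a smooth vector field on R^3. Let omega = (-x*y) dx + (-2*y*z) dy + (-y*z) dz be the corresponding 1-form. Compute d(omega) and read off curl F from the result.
d(omega) = (2*y - z) dy ∧ dz + (0) dz ∧ dx + (x) dx ∧ dy; curl F = (2*y - z, 0, x)

d omega = sum_{i<j} (∂f_j/∂x_i - ∂f_i/∂x_j) dx_i ∧ dx_j. Under the identification (dy ∧ dz, dz ∧ dx, dx ∧ dy) ↔ (e_x, e_y, e_z), the coefficients are exactly the components of curl F. Compute:
  ∂R/∂y - ∂Q/∂z = (-z) - (-2*y) = 2*y - z
  ∂P/∂z - ∂R/∂x = (0) - (0) = 0
  ∂Q/∂x - ∂P/∂y = (0) - (-x) = x.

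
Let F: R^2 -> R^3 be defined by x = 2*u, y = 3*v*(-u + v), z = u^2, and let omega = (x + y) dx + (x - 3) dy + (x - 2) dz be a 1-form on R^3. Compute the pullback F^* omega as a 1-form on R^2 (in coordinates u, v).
F^* omega = (4*u^2 - 12*u*v + 6*v^2 + 9*v) du + (-6*u^2 + 12*u*v + 9*u - 18*v) dv

Using F^*(f dg) = (f ∘ F) d(g ∘ F), substitute each coordinate x_i by F_i(u, v) in f_i, and replace dx_i by d F_i = (∂F_i/∂u) du + (∂F_i/∂v) dv.
  For the x component: f_1(F) = -3*u*v + 2*u + 3*v^2; d F_1 = (2) du + (0) dv
  For the y component: f_2(F) = 2*u - 3; d F_2 = (-3*v) du + (-3*u + 6*v) dv
  For the z component: f_3(F) = 2*u - 2; d F_3 = (2*u) du + (0) dv
Combining and collecting du, dv coefficients:
  coeff of du: 4*u^2 - 12*u*v + 6*v^2 + 9*v
  coeff of dv: -6*u^2 + 12*u*v + 9*u - 18*v
F^* omega = (4*u^2 - 12*u*v + 6*v^2 + 9*v) du + (-6*u^2 + 12*u*v + 9*u - 18*v) dv.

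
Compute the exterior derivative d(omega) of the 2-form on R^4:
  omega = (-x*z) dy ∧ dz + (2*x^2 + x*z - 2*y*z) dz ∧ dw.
d(omega) = (-z) dx ∧ dy ∧ dz + (4*x + z) dx ∧ dz ∧ dw + (-2*z) dy ∧ dz ∧ dw

For a 2-form omega = sum_{i<j} g_{ij} dx_i ∧ dx_j, the exterior derivative is
  d(omega) = sum_{i<j} d(g_{ij}) ∧ dx_i ∧ dx_j = sum_{i<j, k} (∂g_{ij}/∂x_k) dx_k ∧ dx_i ∧ dx_j.
Expand each term, using dx_k ∧ dx_i ∧ dx_j = sgn(permutation) dx_{(a)} ∧ dx_{(b)} ∧ dx_{(c)} with (a < b < c) sorted:
  d(-x*z) includes (∂/∂x)(-x*z) dx = (-z) dx, which multiplied by dy ∧ dz gives (-z) dx ∧ dy ∧ dz
  d(2*x^2 + x*z - 2*y*z) includes (∂/∂x)(2*x^2 + x*z - 2*y*z) dx = (4*x + z) dx, which multiplied by dz ∧ dw gives (4*x + z) dx ∧ dz ∧ dw
  d(2*x^2 + x*z - 2*y*z) includes (∂/∂y)(2*x^2 + x*z - 2*y*z) dy = (-2*z) dy, which multiplied by dz ∧ dw gives (-2*z) dy ∧ dz ∧ dw
Collecting like 3-forms: d(omega) = (-z) dx ∧ dy ∧ dz + (4*x + z) dx ∧ dz ∧ dw + (-2*z) dy ∧ dz ∧ dw.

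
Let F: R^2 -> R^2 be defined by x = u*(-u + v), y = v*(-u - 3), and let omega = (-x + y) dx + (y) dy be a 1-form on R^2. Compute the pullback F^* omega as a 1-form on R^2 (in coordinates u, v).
F^* omega = (u*(-2*u^2 + 5*u*v - v^2 + 6*v)) du + (u^3 - u^2*v + 3*u*v + 9*v) dv

Using F^*(f dg) = (f ∘ F) d(g ∘ F), substitute each coordinate x_i by F_i(u, v) in f_i, and replace dx_i by d F_i = (∂F_i/∂u) du + (∂F_i/∂v) dv.
  For the x component: f_1(F) = u^2 - 2*u*v - 3*v; d F_1 = (-2*u + v) du + (u) dv
  For the y component: f_2(F) = v*(-u - 3); d F_2 = (-v) du + (-u - 3) dv
Combining and collecting du, dv coefficients:
  coeff of du: u*(-2*u^2 + 5*u*v - v^2 + 6*v)
  coeff of dv: u^3 - u^2*v + 3*u*v + 9*v
F^* omega = (u*(-2*u^2 + 5*u*v - v^2 + 6*v)) du + (u^3 - u^2*v + 3*u*v + 9*v) dv.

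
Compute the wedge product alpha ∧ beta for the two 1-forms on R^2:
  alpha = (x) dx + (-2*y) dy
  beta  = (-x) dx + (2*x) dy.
alpha ∧ beta = (2*x*(x - y)) dx ∧ dy

Distribute the wedge, using dx_i ∧ dx_j = -dx_j ∧ dx_i and dx_i ∧ dx_i = 0. For each pair (i, j) with i < j, the coefficient of dx_i ∧ dx_j in alpha ∧ beta is (alpha_i * beta_j - alpha_j * beta_i). Collecting: alpha ∧ beta = (2*x*(x - y)) dx ∧ dy.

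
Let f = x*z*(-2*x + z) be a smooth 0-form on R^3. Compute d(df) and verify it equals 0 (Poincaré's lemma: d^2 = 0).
d(df) = 0

Step 1: df = sum_i (∂f/∂x_i) dx_i = (z*(-4*x + z)) dx + (0) dy + (2*x*(-x + z)) dz.
Step 2: Apply d again. Using the 1-form formula, the coefficient of dx ∧ dy in d(df) is ∂^2 f/∂x ∂y - ∂^2 f/∂y ∂x = (0) - (0) = 0 (equality of mixed partials for smooth f).
Similarly for dx ∧ dz and dy ∧ dz — all coefficients vanish. So d(df) = 0.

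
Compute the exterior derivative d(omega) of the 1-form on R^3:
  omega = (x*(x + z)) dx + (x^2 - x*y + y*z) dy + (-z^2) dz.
d(omega) = (2*x - y) dx ∧ dy + (-x) dx ∧ dz + (-y) dy ∧ dz

For a 1-form omega = sum_i f_i dx_i, the exterior derivative is
  d(omega) = sum_{i < j} (∂f_j/∂x_i - ∂f_i/∂x_j) dx_i ∧ dx_j.
  coefficient of dx ∧ dy: ∂f_2/∂x - ∂f_1/∂y = ∂(x^2 - x*y + y*z)/∂x - ∂(x*(x + z))/∂y = 2*x - y
  coefficient of dx ∧ dz: ∂f_3/∂x - ∂f_1/∂z = ∂(-z^2)/∂x - ∂(x*(x + z))/∂z = -x
  coefficient of dy ∧ dz: ∂f_3/∂y - ∂f_2/∂z = ∂(-z^2)/∂y - ∂(x^2 - x*y + y*z)/∂z = -y
Assembling: d(omega) = (2*x - y) dx ∧ dy + (-x) dx ∧ dz + (-y) dy ∧ dz.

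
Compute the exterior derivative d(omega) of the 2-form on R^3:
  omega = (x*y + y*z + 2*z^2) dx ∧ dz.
d(omega) = (-x - z) dx ∧ dy ∧ dz

For a 2-form omega = sum_{i<j} g_{ij} dx_i ∧ dx_j, the exterior derivative is
  d(omega) = sum_{i<j} d(g_{ij}) ∧ dx_i ∧ dx_j = sum_{i<j, k} (∂g_{ij}/∂x_k) dx_k ∧ dx_i ∧ dx_j.
Expand each term, using dx_k ∧ dx_i ∧ dx_j = sgn(permutation) dx_{(a)} ∧ dx_{(b)} ∧ dx_{(c)} with (a < b < c) sorted:
  d(x*y + y*z + 2*z^2) includes (∂/∂y)(x*y + y*z + 2*z^2) dy = (x + z) dy, which multiplied by dx ∧ dz gives (-x - z) dx ∧ dy ∧ dz
Collecting like 3-forms: d(omega) = (-x - z) dx ∧ dy ∧ dz.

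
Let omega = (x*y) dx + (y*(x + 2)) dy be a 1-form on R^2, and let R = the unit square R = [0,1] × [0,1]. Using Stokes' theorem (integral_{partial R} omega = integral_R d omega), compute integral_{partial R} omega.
integral_(partial R) omega = 0

Stokes: integral_partial_R omega = integral_R d omega with d omega = (∂Q/∂x - ∂P/∂y) dx ∧ dy.
  ∂Q/∂x = y
  ∂P/∂y = x
  integrand = ∂Q/∂x - ∂P/∂y = -x + y.
Integrating over R: integral_0^1 integral_0^1 (-x + y) dx dy = 0.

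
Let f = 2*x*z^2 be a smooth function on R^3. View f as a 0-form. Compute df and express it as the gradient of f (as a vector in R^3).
df = (2*z^2) dx + (0) dy + (4*x*z) dz; grad f = (2*z^2, 0, 4*x*z)

For a 0-form f, d f = (∂f/∂x) dx + (∂f/∂y) dy + (∂f/∂z) dz. The components of the vector representation are exactly the entries of grad f in Cartesian coordinates:
  ∂f/∂x = 2*z^2
  ∂f/∂y = 0
  ∂f/∂z = 4*x*z.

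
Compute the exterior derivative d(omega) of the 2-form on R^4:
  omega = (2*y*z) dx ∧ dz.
d(omega) = (-2*z) dx ∧ dy ∧ dz

For a 2-form omega = sum_{i<j} g_{ij} dx_i ∧ dx_j, the exterior derivative is
  d(omega) = sum_{i<j} d(g_{ij}) ∧ dx_i ∧ dx_j = sum_{i<j, k} (∂g_{ij}/∂x_k) dx_k ∧ dx_i ∧ dx_j.
Expand each term, using dx_k ∧ dx_i ∧ dx_j = sgn(permutation) dx_{(a)} ∧ dx_{(b)} ∧ dx_{(c)} with (a < b < c) sorted:
  d(2*y*z) includes (∂/∂y)(2*y*z) dy = (2*z) dy, which multiplied by dx ∧ dz gives (-2*z) dx ∧ dy ∧ dz
Collecting like 3-forms: d(omega) = (-2*z) dx ∧ dy ∧ dz.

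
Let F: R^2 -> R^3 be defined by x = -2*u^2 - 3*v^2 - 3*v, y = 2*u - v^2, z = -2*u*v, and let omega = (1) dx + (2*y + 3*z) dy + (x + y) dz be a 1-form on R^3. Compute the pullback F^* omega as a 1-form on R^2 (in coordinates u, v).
F^* omega = (4*u^2*v - 16*u*v + 4*u + 8*v^3 + 2*v^2) du + (4*u^3 - 4*u^2 + 20*u*v^2 - 2*u*v + 4*v^3 - 6*v - 3) dv

Using F^*(f dg) = (f ∘ F) d(g ∘ F), substitute each coordinate x_i by F_i(u, v) in f_i, and replace dx_i by d F_i = (∂F_i/∂u) du + (∂F_i/∂v) dv.
  For the x component: f_1(F) = 1; d F_1 = (-4*u) du + (-6*v - 3) dv
  For the y component: f_2(F) = -6*u*v + 4*u - 2*v^2; d F_2 = (2) du + (-2*v) dv
  For the z component: f_3(F) = -2*u^2 + 2*u - 4*v^2 - 3*v; d F_3 = (-2*v) du + (-2*u) dv
Combining and collecting du, dv coefficients:
  coeff of du: 4*u^2*v - 16*u*v + 4*u + 8*v^3 + 2*v^2
  coeff of dv: 4*u^3 - 4*u^2 + 20*u*v^2 - 2*u*v + 4*v^3 - 6*v - 3
F^* omega = (4*u^2*v - 16*u*v + 4*u + 8*v^3 + 2*v^2) du + (4*u^3 - 4*u^2 + 20*u*v^2 - 2*u*v + 4*v^3 - 6*v - 3) dv.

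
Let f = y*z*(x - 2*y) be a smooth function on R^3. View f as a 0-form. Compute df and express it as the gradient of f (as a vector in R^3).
df = (y*z) dx + (z*(x - 4*y)) dy + (y*(x - 2*y)) dz; grad f = (y*z, z*(x - 4*y), y*(x - 2*y))

For a 0-form f, d f = (∂f/∂x) dx + (∂f/∂y) dy + (∂f/∂z) dz. The components of the vector representation are exactly the entries of grad f in Cartesian coordinates:
  ∂f/∂x = y*z
  ∂f/∂y = z*(x - 4*y)
  ∂f/∂z = y*(x - 2*y).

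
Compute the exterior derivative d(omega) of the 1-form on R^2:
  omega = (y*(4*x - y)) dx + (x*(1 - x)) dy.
d(omega) = (-6*x + 2*y + 1) dx ∧ dy

For a 1-form omega = sum_i f_i dx_i, the exterior derivative is
  d(omega) = sum_{i < j} (∂f_j/∂x_i - ∂f_i/∂x_j) dx_i ∧ dx_j.
  coefficient of dx ∧ dy: ∂f_2/∂x - ∂f_1/∂y = ∂(x*(1 - x))/∂x - ∂(y*(4*x - y))/∂y = -6*x + 2*y + 1
Assembling: d(omega) = (-6*x + 2*y + 1) dx ∧ dy.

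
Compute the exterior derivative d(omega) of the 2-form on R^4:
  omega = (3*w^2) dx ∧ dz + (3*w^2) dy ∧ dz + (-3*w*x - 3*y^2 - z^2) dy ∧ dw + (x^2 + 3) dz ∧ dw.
d(omega) = (6*w + 2*x) dx ∧ dz ∧ dw + (6*w + 2*z) dy ∧ dz ∧ dw + (-3*w) dx ∧ dy ∧ dw

For a 2-form omega = sum_{i<j} g_{ij} dx_i ∧ dx_j, the exterior derivative is
  d(omega) = sum_{i<j} d(g_{ij}) ∧ dx_i ∧ dx_j = sum_{i<j, k} (∂g_{ij}/∂x_k) dx_k ∧ dx_i ∧ dx_j.
Expand each term, using dx_k ∧ dx_i ∧ dx_j = sgn(permutation) dx_{(a)} ∧ dx_{(b)} ∧ dx_{(c)} with (a < b < c) sorted:
  d(3*w^2) includes (∂/∂w)(3*w^2) dw = (6*w) dw, which multiplied by dx ∧ dz gives (6*w) dx ∧ dz ∧ dw
  d(3*w^2) includes (∂/∂w)(3*w^2) dw = (6*w) dw, which multiplied by dy ∧ dz gives (6*w) dy ∧ dz ∧ dw
  d(-3*w*x - 3*y^2 - z^2) includes (∂/∂x)(-3*w*x - 3*y^2 - z^2) dx = (-3*w) dx, which multiplied by dy ∧ dw gives (-3*w) dx ∧ dy ∧ dw
  d(-3*w*x - 3*y^2 - z^2) includes (∂/∂z)(-3*w*x - 3*y^2 - z^2) dz = (-2*z) dz, which multiplied by dy ∧ dw gives (2*z) dy ∧ dz ∧ dw
  d(x^2 + 3) includes (∂/∂x)(x^2 + 3) dx = (2*x) dx, which multiplied by dz ∧ dw gives (2*x) dx ∧ dz ∧ dw
Collecting like 3-forms: d(omega) = (6*w + 2*x) dx ∧ dz ∧ dw + (6*w + 2*z) dy ∧ dz ∧ dw + (-3*w) dx ∧ dy ∧ dw.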